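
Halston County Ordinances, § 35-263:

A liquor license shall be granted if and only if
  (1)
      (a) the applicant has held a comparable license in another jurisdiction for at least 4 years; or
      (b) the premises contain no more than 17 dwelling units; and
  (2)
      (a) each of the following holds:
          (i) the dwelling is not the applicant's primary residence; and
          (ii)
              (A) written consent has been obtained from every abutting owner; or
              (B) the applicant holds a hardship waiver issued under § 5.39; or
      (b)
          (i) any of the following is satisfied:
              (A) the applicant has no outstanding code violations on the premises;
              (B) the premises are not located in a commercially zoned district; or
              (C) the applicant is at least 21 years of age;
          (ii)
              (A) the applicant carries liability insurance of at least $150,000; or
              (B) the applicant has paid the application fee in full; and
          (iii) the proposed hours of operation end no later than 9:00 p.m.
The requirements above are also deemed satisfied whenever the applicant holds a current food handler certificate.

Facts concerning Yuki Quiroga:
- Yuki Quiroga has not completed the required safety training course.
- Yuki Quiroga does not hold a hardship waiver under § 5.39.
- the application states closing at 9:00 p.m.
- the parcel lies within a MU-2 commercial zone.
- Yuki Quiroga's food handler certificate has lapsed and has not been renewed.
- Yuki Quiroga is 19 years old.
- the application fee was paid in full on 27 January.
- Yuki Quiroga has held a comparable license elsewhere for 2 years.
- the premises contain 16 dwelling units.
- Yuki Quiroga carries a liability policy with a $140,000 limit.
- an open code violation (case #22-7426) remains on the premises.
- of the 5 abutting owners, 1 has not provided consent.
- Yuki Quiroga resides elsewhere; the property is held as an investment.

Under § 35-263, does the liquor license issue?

(a) prior license ≥ 4 yr — not met.
(b) ≤ 17 units — met.
So (1) is satisfied (F OR T).
(i) not (primary residence) — holds.
(A) all abutters consent — not met.
(B) hardship waiver — fails.
(ii) = F OR F = false.
(a): T AND F → false.
(A) no code violations — not satisfied.
(B) not (commercially zoned) — not satisfied.
(C) age ≥ 21 — not satisfied.
So (i) is not satisfied (F OR F OR F).
(A) insurance ≥ $150,000 — not met.
(B) fee paid — holds.
(ii) = F OR T = true.
(iii) closes by 9 p.m. — holds.
So (b) is not satisfied (F AND T AND T).
(2): F OR F → false.
Overall: T AND F → false.
Exception (food handler cert.) — not satisfied.
Result: main false OR exception false → false.

No — denied.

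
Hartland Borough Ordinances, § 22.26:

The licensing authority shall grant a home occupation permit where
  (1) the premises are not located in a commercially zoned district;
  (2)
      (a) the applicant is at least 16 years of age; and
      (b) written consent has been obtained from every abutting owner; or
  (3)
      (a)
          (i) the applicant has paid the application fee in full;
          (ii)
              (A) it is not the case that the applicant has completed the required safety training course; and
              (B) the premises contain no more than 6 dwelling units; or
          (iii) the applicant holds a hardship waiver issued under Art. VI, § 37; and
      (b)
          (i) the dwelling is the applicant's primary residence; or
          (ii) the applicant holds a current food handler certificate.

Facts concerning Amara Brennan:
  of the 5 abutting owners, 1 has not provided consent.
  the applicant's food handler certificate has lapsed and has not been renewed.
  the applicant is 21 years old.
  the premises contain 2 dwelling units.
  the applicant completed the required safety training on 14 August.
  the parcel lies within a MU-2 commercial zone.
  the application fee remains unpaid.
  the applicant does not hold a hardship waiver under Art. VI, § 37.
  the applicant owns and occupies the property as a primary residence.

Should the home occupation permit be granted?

(1) not (commercially zoned) — not met.
(a) age ≥ 16 — met.
(b) all abutters consent — not satisfied.
(2): T AND F → false.
(i) fee paid — not met.
(A) not (safety training) — not satisfied.
(B) ≤ 6 units — holds.
So (ii) is not satisfied (F AND T).
(iii) hardship waiver — fails.
So (a) is not satisfied (F OR F OR F).
(i) primary residence — met.
(ii) food handler cert. — fails.
So (b) is satisfied (T OR F).
(3): F AND T → false.
Overall = F OR F OR F = false.

No — denied.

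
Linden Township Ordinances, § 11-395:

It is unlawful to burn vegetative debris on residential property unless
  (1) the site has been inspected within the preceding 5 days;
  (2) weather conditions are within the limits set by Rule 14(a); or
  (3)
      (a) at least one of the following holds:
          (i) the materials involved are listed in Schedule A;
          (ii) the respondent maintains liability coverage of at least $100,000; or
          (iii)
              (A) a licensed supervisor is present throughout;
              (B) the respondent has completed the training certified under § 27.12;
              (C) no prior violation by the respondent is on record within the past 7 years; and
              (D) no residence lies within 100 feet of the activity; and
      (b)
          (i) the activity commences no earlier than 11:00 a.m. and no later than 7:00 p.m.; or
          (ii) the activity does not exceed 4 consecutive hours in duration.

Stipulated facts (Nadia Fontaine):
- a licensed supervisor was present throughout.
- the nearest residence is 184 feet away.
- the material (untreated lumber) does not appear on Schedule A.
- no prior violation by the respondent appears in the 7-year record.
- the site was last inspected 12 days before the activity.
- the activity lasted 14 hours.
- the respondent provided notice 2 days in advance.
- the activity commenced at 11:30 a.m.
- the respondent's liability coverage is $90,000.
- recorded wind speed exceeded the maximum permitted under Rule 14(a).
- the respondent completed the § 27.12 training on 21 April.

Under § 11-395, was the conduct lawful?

(1) site inspected — fails.
(2) weather ok — not met.
(i) Schedule A material — not satisfied.
(ii) coverage ≥ $100,000 — fails.
(A) supervisor present — satisfied.
(B) training certified — holds.
(C) no prior violation — satisfied.
(D) no residence in 100 ft — satisfied.
So (iii) is satisfied (T AND T AND T AND T).
(a) = F OR F OR T = true.
(i) start within hours — satisfied.
(ii) ≤ 4 hrs duration — not satisfied.
So (b) is satisfied (T OR F).
(3): T AND T → true.
So Overall is satisfied (F OR F OR T).

Yes — lawful.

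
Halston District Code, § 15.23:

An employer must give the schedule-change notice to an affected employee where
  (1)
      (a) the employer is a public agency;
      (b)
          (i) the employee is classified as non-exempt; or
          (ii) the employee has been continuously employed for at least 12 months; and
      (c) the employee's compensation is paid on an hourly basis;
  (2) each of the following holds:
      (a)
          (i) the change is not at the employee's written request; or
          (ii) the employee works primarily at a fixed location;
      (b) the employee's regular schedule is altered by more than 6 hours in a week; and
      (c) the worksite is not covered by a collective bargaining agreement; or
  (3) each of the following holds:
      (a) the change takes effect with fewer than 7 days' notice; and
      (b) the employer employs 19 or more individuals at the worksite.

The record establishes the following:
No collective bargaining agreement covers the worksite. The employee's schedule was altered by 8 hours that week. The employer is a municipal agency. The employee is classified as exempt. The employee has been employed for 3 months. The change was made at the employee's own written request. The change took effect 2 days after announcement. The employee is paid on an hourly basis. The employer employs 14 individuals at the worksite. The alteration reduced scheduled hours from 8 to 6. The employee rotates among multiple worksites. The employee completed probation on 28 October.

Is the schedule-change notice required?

No — not required.

(a) public agency — satisfied.
(i) non-exempt — not met.
(ii) tenure ≥ 12 mo. — fails.
So (b) is not satisfied (F OR F).
(c) hourly-paid — holds.
So (1) is not satisfied (T AND F AND T).
(i) not employee-requested — not met.
(ii) fixed location — not satisfied.
So (a) is not satisfied (F OR F).
(b) schedule shift > 6h — satisfied.
(c) no CBA — met.
(2): F AND T AND T → false.
(a) < 7 days' notice — satisfied.
(b) ≥ 19 at site — not satisfied.
(3): T AND F → false.
Overall: F OR F OR F → false.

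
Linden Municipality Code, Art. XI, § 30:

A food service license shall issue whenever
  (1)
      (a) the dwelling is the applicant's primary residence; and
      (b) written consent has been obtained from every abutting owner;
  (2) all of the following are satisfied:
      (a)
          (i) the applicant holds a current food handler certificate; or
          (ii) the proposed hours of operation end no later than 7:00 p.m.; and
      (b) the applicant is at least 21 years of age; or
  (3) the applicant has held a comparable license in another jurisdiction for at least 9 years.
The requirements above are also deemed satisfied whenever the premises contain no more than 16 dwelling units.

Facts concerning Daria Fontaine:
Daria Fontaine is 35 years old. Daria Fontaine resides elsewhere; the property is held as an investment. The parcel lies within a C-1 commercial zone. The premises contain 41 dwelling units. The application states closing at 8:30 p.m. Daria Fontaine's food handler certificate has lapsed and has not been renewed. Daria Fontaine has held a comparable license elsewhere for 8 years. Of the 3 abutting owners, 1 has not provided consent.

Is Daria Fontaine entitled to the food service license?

No — denied.

(a) primary residence — not satisfied.
(b) all abutters consent — not satisfied.
So (1) is not satisfied (F AND F).
(i) food handler cert. — not satisfied.
(ii) closes by 7 p.m. — fails.
(a): F OR F → false.
(b) age ≥ 21 — holds.
So (2) is not satisfied (F AND T).
(3) prior license ≥ 9 yr — not satisfied.
Overall = F OR F OR F = false.
Exception (≤ 16 units) — not satisfied.
Result: main false OR exception false → false.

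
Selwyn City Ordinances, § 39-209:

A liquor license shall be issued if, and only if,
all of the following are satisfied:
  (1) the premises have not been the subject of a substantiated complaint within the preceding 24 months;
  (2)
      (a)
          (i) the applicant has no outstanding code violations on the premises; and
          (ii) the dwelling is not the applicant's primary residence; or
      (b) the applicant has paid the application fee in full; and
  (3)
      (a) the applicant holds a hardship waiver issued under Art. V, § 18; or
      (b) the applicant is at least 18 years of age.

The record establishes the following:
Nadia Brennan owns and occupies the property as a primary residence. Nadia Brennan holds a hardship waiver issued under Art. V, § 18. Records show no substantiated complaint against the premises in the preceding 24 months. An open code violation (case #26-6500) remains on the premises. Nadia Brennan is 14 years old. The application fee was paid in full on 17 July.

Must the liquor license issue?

(1) no complaint in 24 mo. — satisfied.
(i) no code violations — fails.
(ii) not (primary residence) — not met.
(a) = F AND F = false.
(b) fee paid — holds.
So (2) is satisfied (F OR T).
(a) hardship waiver — holds.
(b) age ≥ 18 — fails.
(3) = T OR F = true.
Overall = T AND T AND T = true.

Yes — granted.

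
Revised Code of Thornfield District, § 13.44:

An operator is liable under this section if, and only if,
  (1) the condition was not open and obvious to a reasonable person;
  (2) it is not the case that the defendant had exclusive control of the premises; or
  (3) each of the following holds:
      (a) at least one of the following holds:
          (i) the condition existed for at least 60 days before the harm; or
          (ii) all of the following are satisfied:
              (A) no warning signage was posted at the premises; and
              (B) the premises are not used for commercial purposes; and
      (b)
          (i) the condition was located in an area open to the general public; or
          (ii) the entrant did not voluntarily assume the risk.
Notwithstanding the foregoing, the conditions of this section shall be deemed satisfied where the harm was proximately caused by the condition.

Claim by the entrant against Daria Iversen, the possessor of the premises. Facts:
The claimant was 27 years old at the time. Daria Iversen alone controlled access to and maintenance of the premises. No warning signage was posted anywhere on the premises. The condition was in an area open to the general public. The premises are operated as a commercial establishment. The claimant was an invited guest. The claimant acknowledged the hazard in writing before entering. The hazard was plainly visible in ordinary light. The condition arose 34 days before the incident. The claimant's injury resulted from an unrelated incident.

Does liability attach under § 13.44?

(1) not open/obvious — not satisfied.
(2) not (exclusive control) — not met.
(i) condition ≥60 days old — fails.
(A) no signage posted — met.
(B) not (commercial use) — not met.
So (ii) is not satisfied (T AND F).
(a): F OR F → false.
(i) public area — met.
(ii) no assumed risk — fails.
(b) = T OR F = true.
(3): F AND T → false.
Overall: F OR F OR F → false.
Exception (proximate cause) — not satisfied.
Result: main false OR exception false → false.

No — not liable.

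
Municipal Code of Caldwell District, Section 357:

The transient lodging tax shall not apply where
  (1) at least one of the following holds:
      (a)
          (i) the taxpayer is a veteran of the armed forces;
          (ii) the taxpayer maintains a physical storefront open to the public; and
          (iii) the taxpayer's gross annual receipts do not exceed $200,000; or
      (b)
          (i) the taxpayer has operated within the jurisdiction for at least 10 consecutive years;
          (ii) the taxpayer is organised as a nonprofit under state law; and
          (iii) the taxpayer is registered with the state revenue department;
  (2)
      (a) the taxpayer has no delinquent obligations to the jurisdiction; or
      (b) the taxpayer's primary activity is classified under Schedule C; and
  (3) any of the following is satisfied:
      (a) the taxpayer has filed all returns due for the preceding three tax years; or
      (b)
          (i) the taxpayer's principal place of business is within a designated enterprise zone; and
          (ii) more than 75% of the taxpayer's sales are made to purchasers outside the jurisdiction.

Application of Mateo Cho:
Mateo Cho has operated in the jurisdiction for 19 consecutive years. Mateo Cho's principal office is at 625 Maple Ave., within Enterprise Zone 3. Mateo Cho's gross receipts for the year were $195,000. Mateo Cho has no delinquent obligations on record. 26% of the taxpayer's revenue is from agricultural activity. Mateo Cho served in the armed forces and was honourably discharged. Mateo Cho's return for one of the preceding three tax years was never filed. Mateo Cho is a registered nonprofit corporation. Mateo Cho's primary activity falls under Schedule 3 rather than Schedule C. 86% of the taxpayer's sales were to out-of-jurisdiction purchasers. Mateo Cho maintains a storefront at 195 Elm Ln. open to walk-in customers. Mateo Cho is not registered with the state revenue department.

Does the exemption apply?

Yes — exempt.

(i) veteran — holds.
(ii) has storefront — met.
(iii) receipts ≤ $200,000 — holds.
So (a) is satisfied (T AND T AND T).
(i) ≥ 10 yrs in jurisdiction — holds.
(ii) nonprofit — holds.
(iii) state-registered — not met.
(b) = T AND T AND F = false.
(1): T OR F → true.
(a) no delinquency — holds.
(b) Schedule C activity — fails.
(2) = T OR F = true.
(a) returns current — not satisfied.
(i) in enterprise zone — satisfied.
(ii) >75% out-of-jur. sales — met.
So (b) is satisfied (T AND T).
(3): F OR T → true.
So Overall is satisfied (T AND T AND T).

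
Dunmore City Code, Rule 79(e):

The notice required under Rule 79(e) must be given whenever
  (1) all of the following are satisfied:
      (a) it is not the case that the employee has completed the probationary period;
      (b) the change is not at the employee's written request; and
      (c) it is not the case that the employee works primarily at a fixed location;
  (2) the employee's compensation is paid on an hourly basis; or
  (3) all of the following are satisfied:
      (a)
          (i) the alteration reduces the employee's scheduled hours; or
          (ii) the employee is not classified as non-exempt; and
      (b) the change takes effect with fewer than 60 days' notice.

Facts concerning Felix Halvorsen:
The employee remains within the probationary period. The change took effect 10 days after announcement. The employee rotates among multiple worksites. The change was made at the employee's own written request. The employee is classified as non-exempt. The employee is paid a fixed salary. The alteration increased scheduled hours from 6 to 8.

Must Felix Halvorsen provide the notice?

(a) not (past probation) — holds.
(b) not employee-requested — not satisfied.
(c) not (fixed location) — met.
(1): T AND F AND T → false.
(2) hourly-paid — not satisfied.
(i) hours reduced — not met.
(ii) not (non-exempt) — fails.
So (a) is not satisfied (F OR F).
(b) < 60 days' notice — holds.
(3): F AND T → false.
Overall: F OR F OR F → false.

No — not required.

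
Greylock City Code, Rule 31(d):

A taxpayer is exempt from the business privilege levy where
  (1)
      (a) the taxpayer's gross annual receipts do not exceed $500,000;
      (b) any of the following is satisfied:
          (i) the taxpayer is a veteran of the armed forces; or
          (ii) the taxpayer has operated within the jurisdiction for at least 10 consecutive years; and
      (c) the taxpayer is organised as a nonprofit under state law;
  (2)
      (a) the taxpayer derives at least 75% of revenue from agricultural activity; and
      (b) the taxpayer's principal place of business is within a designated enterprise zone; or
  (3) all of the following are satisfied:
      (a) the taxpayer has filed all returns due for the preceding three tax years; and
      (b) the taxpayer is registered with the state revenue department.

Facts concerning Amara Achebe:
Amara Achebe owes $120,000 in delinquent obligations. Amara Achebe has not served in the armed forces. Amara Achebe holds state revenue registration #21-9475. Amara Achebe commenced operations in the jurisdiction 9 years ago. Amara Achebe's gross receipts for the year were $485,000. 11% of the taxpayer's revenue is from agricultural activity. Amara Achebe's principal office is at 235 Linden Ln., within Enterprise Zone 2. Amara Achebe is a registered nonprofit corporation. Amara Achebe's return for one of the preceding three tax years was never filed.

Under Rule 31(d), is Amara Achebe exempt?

(a) receipts ≤ $500,000 — holds.
(i) veteran — fails.
(ii) ≥ 10 yrs in jurisdiction — not met.
(b) = F OR F = false.
(c) nonprofit — met.
(1) = T AND F AND T = false.
(a) ≥75% agricultural — not met.
(b) in enterprise zone — met.
(2) = F AND T = false.
(a) returns current — not satisfied.
(b) state-registered — holds.
(3): F AND T → false.
So Overall is not satisfied (F OR F OR F).

No — not exempt.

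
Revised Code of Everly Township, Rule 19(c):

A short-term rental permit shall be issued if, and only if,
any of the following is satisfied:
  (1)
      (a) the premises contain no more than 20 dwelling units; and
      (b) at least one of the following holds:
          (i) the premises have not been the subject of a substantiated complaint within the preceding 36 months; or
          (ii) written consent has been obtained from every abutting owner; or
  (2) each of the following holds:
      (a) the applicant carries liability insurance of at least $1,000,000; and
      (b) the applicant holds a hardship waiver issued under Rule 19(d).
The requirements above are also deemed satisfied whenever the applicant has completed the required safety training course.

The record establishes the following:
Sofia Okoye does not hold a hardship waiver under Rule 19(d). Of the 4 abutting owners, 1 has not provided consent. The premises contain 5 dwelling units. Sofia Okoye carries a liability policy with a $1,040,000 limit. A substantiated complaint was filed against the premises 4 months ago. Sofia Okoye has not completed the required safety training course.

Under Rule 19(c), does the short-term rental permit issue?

(a) ≤ 20 units — satisfied.
(i) no complaint in 36 mo. — fails.
(ii) all abutters consent — fails.
So (b) is not satisfied (F OR F).
So (1) is not satisfied (T AND F).
(a) insurance ≥ $1,000,000 — satisfied.
(b) hardship waiver — fails.
So (2) is not satisfied (T AND F).
So Overall is not satisfied (F OR F).
Exception (safety training) — not satisfied.
Result: main false OR exception false → false.

No — denied.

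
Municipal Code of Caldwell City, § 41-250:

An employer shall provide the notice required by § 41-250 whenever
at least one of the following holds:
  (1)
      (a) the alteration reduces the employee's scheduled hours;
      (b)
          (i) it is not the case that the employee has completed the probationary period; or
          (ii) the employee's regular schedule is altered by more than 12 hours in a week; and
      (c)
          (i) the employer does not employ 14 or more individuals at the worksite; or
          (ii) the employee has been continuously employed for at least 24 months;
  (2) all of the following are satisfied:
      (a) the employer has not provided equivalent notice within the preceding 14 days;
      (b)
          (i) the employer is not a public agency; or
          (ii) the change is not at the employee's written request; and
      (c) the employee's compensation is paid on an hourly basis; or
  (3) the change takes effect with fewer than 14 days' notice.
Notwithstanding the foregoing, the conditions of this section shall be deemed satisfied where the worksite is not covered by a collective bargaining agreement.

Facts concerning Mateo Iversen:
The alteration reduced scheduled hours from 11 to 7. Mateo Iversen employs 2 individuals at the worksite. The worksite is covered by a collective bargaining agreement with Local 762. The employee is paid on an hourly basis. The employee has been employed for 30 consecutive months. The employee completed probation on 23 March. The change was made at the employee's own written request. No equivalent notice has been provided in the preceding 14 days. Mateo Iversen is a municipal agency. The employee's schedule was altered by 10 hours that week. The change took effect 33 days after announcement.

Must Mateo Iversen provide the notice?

(a) hours reduced — satisfied.
(i) not (past probation) — not satisfied.
(ii) schedule shift > 12h — fails.
So (b) is not satisfied (F OR F).
(i) not (≥ 14 at site) — holds.
(ii) tenure ≥ 24 mo. — satisfied.
So (c) is satisfied (T OR T).
So (1) is not satisfied (T AND F AND T).
(a) no recent notice — holds.
(i) not (public agency) — not met.
(ii) not employee-requested — not satisfied.
(b): F OR F → false.
(c) hourly-paid — holds.
(2): T AND F AND T → false.
(3) < 14 days' notice — not satisfied.
Overall: F OR F OR F → false.
Exception (no CBA) — not satisfied.
Result: main false OR exception false → false.

No — not required.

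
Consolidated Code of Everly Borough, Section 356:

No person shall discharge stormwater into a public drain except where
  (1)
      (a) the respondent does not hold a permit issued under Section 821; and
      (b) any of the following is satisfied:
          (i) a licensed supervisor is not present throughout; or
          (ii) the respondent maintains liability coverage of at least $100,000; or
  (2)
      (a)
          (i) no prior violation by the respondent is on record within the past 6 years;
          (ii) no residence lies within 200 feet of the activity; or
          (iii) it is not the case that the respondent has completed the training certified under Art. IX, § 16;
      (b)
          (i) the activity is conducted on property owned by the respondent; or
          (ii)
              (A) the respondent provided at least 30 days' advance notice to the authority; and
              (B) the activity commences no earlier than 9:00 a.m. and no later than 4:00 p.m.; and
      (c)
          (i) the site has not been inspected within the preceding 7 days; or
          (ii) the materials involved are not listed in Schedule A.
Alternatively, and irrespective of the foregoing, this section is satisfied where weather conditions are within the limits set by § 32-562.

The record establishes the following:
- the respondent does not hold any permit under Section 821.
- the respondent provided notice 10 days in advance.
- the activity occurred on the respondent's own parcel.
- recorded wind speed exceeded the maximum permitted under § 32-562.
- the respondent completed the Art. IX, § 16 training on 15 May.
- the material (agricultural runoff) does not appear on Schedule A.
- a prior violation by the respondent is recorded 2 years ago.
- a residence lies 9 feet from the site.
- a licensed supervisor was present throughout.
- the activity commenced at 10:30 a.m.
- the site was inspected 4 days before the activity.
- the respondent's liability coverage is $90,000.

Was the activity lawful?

(a) not (holds permit) — satisfied.
(i) not (supervisor present) — not met.
(ii) coverage ≥ $100,000 — fails.
(b): F OR F → false.
So (1) is not satisfied (T AND F).
(i) no prior violation — fails.
(ii) no residence in 200 ft — not met.
(iii) not (training certified) — not met.
So (a) is not satisfied (F OR F OR F).
(i) own property — satisfied.
(A) ≥30 days' notice — fails.
(B) start within hours — met.
(ii) = F AND T = false.
So (b) is satisfied (T OR F).
(i) not (site inspected) — fails.
(ii) not (Schedule A material) — holds.
(c) = F OR T = true.
So (2) is not satisfied (F AND T AND T).
Overall = F OR F = false.
Exception (weather ok) — not satisfied.
Result: main false OR exception false → false.

No — unlawful.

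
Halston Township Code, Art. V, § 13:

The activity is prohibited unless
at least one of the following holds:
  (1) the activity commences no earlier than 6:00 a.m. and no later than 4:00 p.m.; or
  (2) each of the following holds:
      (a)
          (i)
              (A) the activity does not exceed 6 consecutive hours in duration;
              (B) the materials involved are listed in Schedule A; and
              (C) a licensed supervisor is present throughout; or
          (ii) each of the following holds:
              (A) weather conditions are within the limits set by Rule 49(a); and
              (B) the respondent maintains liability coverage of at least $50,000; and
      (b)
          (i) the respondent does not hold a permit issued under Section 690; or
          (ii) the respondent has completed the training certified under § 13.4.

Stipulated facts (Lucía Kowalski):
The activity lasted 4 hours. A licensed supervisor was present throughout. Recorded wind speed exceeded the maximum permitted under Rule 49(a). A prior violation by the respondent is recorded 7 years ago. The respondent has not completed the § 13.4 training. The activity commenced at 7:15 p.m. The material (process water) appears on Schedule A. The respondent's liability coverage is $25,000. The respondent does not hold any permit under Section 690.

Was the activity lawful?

Yes — lawful.

(1) start within hours — fails.
(A) ≤ 6 hrs duration — met.
(B) Schedule A material — holds.
(C) supervisor present — satisfied.
(i): T AND T AND T → true.
(A) weather ok — not satisfied.
(B) coverage ≥ $50,000 — not satisfied.
(ii): F AND F → false.
(a): T OR F → true.
(i) not (holds permit) — satisfied.
(ii) training certified — fails.
So (b) is satisfied (T OR F).
(2): T AND T → true.
Overall = F OR T = true.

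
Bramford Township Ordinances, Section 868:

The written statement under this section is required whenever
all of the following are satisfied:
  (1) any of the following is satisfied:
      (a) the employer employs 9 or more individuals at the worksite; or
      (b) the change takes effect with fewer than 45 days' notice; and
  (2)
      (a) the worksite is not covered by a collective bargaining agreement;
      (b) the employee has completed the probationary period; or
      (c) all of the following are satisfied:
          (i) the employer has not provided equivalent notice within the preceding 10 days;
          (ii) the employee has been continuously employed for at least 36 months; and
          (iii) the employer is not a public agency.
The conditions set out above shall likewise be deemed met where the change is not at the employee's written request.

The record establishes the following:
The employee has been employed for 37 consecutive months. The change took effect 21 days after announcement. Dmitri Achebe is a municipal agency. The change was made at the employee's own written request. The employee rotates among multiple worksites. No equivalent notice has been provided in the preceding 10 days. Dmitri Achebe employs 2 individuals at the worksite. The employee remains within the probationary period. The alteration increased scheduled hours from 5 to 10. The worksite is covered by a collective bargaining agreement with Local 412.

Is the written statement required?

(a) ≥ 9 at site — not satisfied.
(b) < 45 days' notice — met.
So (1) is satisfied (F OR T).
(a) no CBA — fails.
(b) past probation — not satisfied.
(i) no recent notice — met.
(ii) tenure ≥ 36 mo. — met.
(iii) not (public agency) — not met.
(c): T AND T AND F → false.
(2) = F OR F OR F = false.
Overall = T AND F = false.
Exception (not employee-requested) — not satisfied.
Result: main false OR exception false → false.

No — not required.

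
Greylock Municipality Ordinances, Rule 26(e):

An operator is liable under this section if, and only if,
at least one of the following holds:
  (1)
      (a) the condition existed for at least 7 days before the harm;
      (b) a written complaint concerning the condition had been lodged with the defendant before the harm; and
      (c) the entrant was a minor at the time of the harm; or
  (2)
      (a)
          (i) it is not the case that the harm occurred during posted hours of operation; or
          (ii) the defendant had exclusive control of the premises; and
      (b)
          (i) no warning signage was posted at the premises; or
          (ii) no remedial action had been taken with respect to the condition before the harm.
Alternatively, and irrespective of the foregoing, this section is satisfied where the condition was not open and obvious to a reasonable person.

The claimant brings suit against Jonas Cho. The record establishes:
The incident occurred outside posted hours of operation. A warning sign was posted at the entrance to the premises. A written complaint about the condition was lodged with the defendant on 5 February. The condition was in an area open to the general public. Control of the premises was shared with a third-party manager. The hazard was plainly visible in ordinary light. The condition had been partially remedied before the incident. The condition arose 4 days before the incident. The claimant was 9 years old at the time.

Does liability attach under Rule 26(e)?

No — not liable.

(a) condition ≥7 days old — not met.
(b) complaint lodged — met.
(c) entrant a minor — holds.
So (1) is not satisfied (F AND T AND T).
(i) not (during posted hours) — satisfied.
(ii) exclusive control — not met.
(a): T OR F → true.
(i) no signage posted — fails.
(ii) no remedial action — not satisfied.
(b) = F OR F = false.
So (2) is not satisfied (T AND F).
Overall: F OR F → false.
Exception (not open/obvious) — not satisfied.
Result: main false OR exception false → false.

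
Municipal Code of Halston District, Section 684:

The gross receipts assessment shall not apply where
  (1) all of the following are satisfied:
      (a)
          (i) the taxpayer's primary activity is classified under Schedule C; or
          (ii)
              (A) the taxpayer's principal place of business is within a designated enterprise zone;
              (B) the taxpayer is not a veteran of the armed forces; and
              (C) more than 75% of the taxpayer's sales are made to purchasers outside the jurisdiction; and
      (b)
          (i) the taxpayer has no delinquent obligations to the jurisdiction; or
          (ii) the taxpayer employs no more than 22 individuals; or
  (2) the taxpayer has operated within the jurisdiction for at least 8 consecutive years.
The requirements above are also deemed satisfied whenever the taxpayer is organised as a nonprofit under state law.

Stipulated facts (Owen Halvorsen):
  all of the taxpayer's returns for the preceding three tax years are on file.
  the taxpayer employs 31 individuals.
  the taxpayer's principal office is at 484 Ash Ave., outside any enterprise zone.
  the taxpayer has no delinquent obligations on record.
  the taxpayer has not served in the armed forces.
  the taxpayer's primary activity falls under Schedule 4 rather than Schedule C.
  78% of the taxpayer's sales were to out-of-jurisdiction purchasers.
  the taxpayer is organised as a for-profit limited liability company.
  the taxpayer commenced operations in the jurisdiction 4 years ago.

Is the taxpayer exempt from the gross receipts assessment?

No — not exempt.

(i) Schedule C activity — not met.
(A) in enterprise zone — fails.
(B) not (veteran) — met.
(C) >75% out-of-jur. sales — satisfied.
(ii): F AND T AND T → false.
(a): F OR F → false.
(i) no delinquency — satisfied.
(ii) ≤ 22 employees — fails.
(b): T OR F → true.
(1) = F AND T = false.
(2) ≥ 8 yrs in jurisdiction — fails.
Overall: F OR F → false.
Exception (nonprofit) — not satisfied.
Result: main false OR exception false → false.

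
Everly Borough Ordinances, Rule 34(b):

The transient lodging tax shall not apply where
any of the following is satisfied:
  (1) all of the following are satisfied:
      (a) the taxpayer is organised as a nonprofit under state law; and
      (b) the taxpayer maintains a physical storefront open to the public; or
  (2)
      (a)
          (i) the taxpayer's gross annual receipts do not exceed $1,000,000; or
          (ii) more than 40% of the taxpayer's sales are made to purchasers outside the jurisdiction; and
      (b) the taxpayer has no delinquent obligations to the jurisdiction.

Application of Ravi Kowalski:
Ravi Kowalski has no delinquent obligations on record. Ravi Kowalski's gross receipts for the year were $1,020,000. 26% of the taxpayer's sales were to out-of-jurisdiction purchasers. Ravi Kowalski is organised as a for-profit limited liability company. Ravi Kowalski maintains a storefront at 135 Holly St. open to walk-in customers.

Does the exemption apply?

No — not exempt.

(a) nonprofit — not met.
(b) has storefront — holds.
So (1) is not satisfied (F AND T).
(i) receipts ≤ $1,000,000 — fails.
(ii) >40% out-of-jur. sales — fails.
So (a) is not satisfied (F OR F).
(b) no delinquency — holds.
(2) = F AND T = false.
Overall = F OR F = false.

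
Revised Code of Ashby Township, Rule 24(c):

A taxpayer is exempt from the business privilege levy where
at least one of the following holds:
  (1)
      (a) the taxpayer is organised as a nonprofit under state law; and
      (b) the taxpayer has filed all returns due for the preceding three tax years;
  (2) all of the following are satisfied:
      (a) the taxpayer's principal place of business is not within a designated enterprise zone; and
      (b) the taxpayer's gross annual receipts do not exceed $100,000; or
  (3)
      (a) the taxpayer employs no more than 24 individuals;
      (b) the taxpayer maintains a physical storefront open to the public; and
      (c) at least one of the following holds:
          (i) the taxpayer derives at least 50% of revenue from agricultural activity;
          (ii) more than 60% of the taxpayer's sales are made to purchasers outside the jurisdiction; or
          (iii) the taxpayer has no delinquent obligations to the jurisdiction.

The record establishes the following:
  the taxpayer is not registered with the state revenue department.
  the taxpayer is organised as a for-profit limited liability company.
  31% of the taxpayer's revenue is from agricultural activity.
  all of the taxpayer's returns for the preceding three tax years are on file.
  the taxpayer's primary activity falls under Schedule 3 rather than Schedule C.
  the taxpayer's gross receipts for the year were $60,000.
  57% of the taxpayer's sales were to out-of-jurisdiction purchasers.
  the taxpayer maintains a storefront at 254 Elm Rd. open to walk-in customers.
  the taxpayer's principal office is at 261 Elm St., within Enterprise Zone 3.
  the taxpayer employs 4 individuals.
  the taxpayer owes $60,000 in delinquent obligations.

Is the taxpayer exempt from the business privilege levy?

No — not exempt.

(a) nonprofit — not met.
(b) returns current — satisfied.
So (1) is not satisfied (F AND T).
(a) not (in enterprise zone) — not met.
(b) receipts ≤ $100,000 — met.
(2) = F AND T = false.
(a) ≤ 24 employees — holds.
(b) has storefront — holds.
(i) ≥50% agricultural — fails.
(ii) >60% out-of-jur. sales — not met.
(iii) no delinquency — not met.
(c) = F OR F OR F = false.
(3) = T AND T AND F = false.
So Overall is not satisfied (F OR F OR F).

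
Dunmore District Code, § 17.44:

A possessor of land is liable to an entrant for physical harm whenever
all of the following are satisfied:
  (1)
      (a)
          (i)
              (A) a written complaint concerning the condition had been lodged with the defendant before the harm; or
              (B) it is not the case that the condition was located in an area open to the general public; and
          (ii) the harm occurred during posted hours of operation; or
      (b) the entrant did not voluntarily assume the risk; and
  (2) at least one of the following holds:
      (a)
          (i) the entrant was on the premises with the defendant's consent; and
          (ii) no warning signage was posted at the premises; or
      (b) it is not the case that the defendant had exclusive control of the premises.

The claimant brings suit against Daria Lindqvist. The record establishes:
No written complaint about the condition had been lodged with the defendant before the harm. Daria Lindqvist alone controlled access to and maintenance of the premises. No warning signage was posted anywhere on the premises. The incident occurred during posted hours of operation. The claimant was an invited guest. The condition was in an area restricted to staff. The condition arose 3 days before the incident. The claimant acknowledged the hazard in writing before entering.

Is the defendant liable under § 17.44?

Yes — liable.

(A) complaint lodged — not met.
(B) not (public area) — holds.
(i): F OR T → true.
(ii) during posted hours — holds.
So (a) is satisfied (T AND T).
(b) no assumed risk — not satisfied.
(1) = T OR F = true.
(i) consent to enter — satisfied.
(ii) no signage posted — met.
(a) = T AND T = true.
(b) not (exclusive control) — not satisfied.
So (2) is satisfied (T OR F).
So Overall is satisfied (T AND T).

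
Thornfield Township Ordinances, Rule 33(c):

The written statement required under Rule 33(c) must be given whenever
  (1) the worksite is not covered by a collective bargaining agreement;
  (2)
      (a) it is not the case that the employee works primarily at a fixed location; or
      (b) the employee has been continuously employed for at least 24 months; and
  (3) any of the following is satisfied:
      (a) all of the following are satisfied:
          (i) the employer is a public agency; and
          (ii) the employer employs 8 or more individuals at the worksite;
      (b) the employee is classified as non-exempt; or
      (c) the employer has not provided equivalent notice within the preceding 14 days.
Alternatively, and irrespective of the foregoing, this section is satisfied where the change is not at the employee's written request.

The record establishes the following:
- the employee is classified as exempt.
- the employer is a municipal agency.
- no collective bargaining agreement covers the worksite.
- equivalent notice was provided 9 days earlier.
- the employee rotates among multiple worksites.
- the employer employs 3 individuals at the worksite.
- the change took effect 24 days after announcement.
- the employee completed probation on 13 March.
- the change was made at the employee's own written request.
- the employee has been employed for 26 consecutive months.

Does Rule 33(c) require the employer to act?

(1) no CBA — holds.
(a) not (fixed location) — satisfied.
(b) tenure ≥ 24 mo. — met.
(2): T OR T → true.
(i) public agency — holds.
(ii) ≥ 8 at site — not satisfied.
(a) = T AND F = false.
(b) non-exempt — not met.
(c) no recent notice — not met.
So (3) is not satisfied (F OR F OR F).
Overall: T AND T AND F → false.
Exception (not employee-requested) — not satisfied.
Result: main false OR exception false → false.

No — not required.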